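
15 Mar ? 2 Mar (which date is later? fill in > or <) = >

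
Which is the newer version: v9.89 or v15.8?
v15.8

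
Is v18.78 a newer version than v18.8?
Yes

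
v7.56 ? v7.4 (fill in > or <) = >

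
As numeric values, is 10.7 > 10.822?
False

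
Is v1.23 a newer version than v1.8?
Yes. Version numbers are compared segment by segment as integers, not as decimals: minor version 23 > 8, so v1.23 > v1.8 (even though the decimal 1.23 < 1.8).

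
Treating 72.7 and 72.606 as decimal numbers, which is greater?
72.7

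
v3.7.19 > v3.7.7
True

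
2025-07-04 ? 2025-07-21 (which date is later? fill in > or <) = <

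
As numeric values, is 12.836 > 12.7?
True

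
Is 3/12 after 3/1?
Yes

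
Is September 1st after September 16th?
No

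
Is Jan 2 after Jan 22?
No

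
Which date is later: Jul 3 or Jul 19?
Jul 19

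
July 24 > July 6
True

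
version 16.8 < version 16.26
True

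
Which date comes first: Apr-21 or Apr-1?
Apr-1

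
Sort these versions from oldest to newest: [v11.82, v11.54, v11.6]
[v11.6, v11.54, v11.82]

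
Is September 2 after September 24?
No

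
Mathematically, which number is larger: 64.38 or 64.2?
64.38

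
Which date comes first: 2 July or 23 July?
2 July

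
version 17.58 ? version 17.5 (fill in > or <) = >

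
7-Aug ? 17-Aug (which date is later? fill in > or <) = <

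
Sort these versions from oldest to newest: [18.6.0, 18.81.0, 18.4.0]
[18.4.0, 18.6.0, 18.81.0]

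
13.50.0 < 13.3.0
False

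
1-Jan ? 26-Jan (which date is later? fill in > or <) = <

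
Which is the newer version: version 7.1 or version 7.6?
version 7.6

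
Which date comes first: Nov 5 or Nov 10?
Nov 5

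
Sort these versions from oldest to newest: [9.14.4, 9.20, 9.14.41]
[9.14.4, 9.14.41, 9.20]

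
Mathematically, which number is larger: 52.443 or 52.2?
52.443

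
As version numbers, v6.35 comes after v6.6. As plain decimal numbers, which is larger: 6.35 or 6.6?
6.6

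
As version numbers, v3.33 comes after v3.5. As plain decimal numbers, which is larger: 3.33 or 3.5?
3.5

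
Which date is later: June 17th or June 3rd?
June 17th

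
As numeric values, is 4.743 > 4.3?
True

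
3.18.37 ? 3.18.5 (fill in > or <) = >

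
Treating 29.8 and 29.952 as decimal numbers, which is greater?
29.952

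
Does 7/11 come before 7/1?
No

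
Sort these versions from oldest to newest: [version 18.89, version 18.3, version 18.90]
[version 18.3, version 18.89, version 18.90]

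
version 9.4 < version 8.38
False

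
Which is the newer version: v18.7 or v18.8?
v18.8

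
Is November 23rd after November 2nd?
Yes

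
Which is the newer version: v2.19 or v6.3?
v6.3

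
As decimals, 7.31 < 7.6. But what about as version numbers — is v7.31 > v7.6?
True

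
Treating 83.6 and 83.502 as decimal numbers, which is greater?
83.6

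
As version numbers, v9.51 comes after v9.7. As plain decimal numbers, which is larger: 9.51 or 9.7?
9.7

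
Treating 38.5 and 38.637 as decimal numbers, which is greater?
38.637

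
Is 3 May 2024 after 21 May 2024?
No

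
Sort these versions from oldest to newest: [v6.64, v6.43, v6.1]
[v6.1, v6.43, v6.64]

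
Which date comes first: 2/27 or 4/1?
2/27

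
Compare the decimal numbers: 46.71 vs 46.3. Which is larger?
46.71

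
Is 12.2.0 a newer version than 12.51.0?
No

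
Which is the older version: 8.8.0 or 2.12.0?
2.12.0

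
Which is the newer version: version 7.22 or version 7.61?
version 7.61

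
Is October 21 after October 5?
Yes. Day 21 comes after day 5 in October — this is a date comparison, not a decimal one (the decimal 10.21 would be smaller than 10.5).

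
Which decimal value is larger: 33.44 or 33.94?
33.94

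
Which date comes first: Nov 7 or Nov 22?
Nov 7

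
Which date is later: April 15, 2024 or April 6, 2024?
April 15, 2024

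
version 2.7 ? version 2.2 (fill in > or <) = >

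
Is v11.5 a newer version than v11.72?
No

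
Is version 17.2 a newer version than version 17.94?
No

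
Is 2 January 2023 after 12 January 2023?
No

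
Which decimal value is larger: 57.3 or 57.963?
57.963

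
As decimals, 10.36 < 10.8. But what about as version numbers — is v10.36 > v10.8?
True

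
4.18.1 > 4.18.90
False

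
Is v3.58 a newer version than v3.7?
Yes. Version numbers are compared segment by segment as integers, not as decimals: minor version 58 > 7, so v3.58 > v3.7 (even though the decimal 3.58 < 3.7).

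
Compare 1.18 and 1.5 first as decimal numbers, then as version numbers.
As decimals: 1.18 < 1.5. As versions: v1.18 > v1.5 (minor version 18 > 5).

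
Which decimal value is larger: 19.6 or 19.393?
19.6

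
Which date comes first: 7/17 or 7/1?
7/1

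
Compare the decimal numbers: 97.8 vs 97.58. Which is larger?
97.8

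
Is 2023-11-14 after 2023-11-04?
Yes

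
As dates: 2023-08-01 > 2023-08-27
False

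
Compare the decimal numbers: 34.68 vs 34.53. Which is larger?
34.68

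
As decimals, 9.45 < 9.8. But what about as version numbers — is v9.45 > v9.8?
True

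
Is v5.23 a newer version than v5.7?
Yes. Version numbers are compared segment by segment as integers, not as decimals: minor version 23 > 7, so v5.23 > v5.7 (even though the decimal 5.23 < 5.7).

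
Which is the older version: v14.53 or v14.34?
v14.34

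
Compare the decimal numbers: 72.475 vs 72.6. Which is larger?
72.6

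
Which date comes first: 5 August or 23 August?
5 August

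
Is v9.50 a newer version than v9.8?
Yes. Version numbers are compared segment by segment as integers, not as decimals: minor version 50 > 8, so v9.50 > v9.8 (even though the decimal 9.50 < 9.8).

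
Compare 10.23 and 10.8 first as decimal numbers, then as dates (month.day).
As decimals: 10.23 < 10.8. As dates: 10/23 is later than 10/8 (day 23 > day 8).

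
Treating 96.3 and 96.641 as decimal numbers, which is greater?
96.641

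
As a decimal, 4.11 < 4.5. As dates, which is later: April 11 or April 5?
April 11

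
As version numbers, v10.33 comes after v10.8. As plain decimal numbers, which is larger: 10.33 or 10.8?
10.8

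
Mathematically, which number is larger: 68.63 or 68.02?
68.63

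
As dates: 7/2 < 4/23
False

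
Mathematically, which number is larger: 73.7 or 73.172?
73.7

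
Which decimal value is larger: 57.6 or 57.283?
57.6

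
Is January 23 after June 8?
No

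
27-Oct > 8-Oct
True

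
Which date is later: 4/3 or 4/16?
4/16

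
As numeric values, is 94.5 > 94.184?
True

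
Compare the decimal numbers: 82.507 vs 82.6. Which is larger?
82.6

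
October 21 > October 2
True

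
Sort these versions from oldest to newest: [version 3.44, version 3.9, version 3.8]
[version 3.8, version 3.9, version 3.44]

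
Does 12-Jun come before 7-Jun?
No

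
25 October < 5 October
False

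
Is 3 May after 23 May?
No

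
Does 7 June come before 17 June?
Yes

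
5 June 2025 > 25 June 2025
False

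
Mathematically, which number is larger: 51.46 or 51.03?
51.46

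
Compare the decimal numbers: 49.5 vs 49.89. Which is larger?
49.89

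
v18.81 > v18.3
True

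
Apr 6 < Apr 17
True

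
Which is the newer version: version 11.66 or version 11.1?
version 11.66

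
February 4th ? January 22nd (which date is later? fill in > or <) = >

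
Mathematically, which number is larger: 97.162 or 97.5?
97.5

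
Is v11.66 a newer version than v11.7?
Yes. Version numbers are compared segment by segment as integers, not as decimals: minor version 66 > 7, so v11.66 > v11.7 (even though the decimal 11.66 < 11.7).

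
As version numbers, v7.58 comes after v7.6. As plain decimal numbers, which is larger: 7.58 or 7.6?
7.6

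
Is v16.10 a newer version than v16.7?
Yes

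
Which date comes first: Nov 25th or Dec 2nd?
Nov 25th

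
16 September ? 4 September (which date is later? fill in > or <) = >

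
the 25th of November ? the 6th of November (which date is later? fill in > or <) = >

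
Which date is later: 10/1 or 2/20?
10/1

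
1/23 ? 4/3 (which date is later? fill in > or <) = <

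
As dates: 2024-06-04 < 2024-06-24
True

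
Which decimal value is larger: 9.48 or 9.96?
9.96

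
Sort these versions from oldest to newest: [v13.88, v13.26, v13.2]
[v13.2, v13.26, v13.88]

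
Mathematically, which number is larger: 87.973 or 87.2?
87.973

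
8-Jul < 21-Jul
True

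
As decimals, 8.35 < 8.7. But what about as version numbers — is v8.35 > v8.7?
True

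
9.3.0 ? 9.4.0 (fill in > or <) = <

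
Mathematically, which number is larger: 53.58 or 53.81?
53.81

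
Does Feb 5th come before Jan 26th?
No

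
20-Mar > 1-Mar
True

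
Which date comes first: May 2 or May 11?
May 2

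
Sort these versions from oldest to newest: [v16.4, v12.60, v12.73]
[v12.60, v12.73, v16.4]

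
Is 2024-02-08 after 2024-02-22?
No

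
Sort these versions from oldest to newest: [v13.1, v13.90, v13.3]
[v13.1, v13.3, v13.90]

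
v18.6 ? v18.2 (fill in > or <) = >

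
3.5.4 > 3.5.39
False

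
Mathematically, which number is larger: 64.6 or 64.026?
64.6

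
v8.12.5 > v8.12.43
False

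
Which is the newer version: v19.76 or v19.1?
v19.76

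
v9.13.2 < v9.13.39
True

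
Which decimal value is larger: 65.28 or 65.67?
65.67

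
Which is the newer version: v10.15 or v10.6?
v10.15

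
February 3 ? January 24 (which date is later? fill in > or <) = >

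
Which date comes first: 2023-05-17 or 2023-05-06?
2023-05-06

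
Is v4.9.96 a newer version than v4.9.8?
Yes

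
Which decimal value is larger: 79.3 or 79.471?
79.471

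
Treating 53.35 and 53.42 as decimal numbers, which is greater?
53.42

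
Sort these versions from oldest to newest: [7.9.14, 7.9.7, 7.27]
[7.9.7, 7.9.14, 7.27]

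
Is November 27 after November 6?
Yes. Day 27 comes after day 6 in November — this is a date comparison, not a decimal one (the decimal 11.27 would be smaller than 11.6).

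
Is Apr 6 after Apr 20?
No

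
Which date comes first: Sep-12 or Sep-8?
Sep-8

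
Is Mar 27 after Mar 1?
Yes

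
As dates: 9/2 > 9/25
False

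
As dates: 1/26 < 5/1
True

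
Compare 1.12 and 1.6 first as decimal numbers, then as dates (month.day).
As decimals: 1.12 < 1.6. As dates: 1/12 is later than 1/6 (day 12 > day 6).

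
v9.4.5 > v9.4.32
False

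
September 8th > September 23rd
False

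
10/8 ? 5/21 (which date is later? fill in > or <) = >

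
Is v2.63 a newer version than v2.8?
Yes. Version numbers are compared segment by segment as integers, not as decimals: minor version 63 > 8, so v2.63 > v2.8 (even though the decimal 2.63 < 2.8).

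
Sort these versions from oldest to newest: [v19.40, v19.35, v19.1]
[v19.1, v19.35, v19.40]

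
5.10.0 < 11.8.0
True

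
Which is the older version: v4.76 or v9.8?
v4.76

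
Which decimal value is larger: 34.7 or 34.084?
34.7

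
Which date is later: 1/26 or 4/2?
4/2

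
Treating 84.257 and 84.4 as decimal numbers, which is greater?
84.4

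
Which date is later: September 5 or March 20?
September 5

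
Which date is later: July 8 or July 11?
July 11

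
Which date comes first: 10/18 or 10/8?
10/8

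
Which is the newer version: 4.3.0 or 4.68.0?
4.68.0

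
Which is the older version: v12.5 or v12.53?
v12.5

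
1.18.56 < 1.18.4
False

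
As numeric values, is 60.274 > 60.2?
True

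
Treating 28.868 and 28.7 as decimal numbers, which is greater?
28.868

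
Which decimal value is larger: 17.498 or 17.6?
17.6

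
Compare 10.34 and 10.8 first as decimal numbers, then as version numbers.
As decimals: 10.34 < 10.8. As versions: v10.34 > v10.8 (minor version 34 > 8).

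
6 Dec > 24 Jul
True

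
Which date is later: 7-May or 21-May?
21-May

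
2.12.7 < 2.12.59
True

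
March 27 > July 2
False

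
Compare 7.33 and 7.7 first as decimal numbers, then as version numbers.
As decimals: 7.33 < 7.7. As versions: v7.33 > v7.7 (minor version 33 > 7).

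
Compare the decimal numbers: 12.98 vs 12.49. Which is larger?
12.98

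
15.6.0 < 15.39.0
True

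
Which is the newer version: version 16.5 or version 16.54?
version 16.54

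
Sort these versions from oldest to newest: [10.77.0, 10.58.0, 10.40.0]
[10.40.0, 10.58.0, 10.77.0]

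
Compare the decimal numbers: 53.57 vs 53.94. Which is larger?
53.94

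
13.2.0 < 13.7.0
True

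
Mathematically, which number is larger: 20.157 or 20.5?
20.5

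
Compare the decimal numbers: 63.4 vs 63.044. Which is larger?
63.4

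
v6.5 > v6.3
True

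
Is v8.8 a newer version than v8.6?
Yes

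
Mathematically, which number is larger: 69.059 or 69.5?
69.5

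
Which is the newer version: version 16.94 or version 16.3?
version 16.94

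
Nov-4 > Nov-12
False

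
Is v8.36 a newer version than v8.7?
Yes. Version numbers are compared segment by segment as integers, not as decimals: minor version 36 > 7, so v8.36 > v8.7 (even though the decimal 8.36 < 8.7).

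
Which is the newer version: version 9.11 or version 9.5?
version 9.11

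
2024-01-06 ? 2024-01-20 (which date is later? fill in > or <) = <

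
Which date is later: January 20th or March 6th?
March 6th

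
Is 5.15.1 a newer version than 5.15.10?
No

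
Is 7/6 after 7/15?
No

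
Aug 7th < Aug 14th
True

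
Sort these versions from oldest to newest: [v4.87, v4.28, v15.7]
[v4.28, v4.87, v15.7]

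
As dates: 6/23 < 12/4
True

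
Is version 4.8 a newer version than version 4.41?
No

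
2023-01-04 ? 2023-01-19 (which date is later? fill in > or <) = <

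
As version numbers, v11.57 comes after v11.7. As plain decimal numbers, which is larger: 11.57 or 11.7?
11.7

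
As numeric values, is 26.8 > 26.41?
True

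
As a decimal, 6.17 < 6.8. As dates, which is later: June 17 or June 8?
June 17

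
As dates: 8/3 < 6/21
False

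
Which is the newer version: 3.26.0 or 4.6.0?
4.6.0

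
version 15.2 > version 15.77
False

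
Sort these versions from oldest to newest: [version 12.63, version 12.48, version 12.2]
[version 12.2, version 12.48, version 12.63]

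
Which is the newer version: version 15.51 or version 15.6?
version 15.51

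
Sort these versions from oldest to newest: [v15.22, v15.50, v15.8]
[v15.8, v15.22, v15.50]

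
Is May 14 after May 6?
Yes. Day 14 comes after day 6 in May — this is a date comparison, not a decimal one (the decimal 5.14 would be smaller than 5.6).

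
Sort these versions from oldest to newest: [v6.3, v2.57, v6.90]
[v2.57, v6.3, v6.90]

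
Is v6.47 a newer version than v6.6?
Yes. Version numbers are compared segment by segment as integers, not as decimals: minor version 47 > 6, so v6.47 > v6.6 (even though the decimal 6.47 < 6.6).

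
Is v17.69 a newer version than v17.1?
Yes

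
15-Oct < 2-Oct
False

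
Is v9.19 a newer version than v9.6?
Yes. Version numbers are compared segment by segment as integers, not as decimals: minor version 19 > 6, so v9.19 > v9.6 (even though the decimal 9.19 < 9.6).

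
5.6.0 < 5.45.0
True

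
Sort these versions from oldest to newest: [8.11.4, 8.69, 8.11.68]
[8.11.4, 8.11.68, 8.69]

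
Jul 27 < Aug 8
True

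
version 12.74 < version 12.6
False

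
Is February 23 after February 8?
Yes. Day 23 comes after day 8 in February — this is a date comparison, not a decimal one (the decimal 2.23 would be smaller than 2.8).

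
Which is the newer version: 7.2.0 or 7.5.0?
7.5.0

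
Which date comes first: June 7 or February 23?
February 23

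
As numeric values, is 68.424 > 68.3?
True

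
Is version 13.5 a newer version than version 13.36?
No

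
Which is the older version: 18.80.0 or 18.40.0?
18.40.0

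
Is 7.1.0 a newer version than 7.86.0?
No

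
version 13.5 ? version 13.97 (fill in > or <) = <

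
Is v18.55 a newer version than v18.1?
Yes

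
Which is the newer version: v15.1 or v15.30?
v15.30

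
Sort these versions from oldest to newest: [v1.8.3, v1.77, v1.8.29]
[v1.8.3, v1.8.29, v1.77]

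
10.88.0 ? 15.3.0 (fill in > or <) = <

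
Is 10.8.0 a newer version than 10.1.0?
Yes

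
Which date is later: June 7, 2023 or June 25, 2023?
June 25, 2023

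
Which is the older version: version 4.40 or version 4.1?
version 4.1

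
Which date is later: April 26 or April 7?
April 26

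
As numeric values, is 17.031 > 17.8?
False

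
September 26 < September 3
False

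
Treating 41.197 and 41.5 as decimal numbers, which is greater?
41.5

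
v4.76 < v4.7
False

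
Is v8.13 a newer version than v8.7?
Yes. Version numbers are compared segment by segment as integers, not as decimals: minor version 13 > 7, so v8.13 > v8.7 (even though the decimal 8.13 < 8.7).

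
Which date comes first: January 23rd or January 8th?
January 8th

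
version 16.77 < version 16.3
False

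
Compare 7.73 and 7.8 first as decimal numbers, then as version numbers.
As decimals: 7.73 < 7.8. As versions: v7.73 > v7.8 (minor version 73 > 8).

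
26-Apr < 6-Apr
False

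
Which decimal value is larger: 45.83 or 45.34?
45.83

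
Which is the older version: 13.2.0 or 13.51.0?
13.2.0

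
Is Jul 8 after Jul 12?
No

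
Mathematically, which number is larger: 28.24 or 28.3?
28.3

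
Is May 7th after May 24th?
No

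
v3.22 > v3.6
True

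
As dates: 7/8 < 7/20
True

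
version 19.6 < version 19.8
True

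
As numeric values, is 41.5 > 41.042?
True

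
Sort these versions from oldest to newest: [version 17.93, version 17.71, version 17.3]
[version 17.3, version 17.71, version 17.93]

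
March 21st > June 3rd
False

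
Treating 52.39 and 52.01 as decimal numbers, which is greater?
52.39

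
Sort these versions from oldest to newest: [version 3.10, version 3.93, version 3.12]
[version 3.10, version 3.12, version 3.93]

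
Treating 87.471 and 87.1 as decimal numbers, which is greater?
87.471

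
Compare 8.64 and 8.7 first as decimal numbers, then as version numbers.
As decimals: 8.64 < 8.7. As versions: v8.64 > v8.7 (minor version 64 > 7).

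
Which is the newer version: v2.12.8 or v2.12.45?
v2.12.45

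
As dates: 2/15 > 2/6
True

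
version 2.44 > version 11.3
False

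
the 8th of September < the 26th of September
True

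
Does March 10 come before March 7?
No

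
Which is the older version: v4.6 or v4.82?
v4.6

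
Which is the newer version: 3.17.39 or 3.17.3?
3.17.39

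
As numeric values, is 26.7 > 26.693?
True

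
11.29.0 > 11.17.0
True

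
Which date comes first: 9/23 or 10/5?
9/23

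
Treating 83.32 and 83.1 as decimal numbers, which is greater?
83.32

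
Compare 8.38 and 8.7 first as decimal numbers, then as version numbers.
As decimals: 8.38 < 8.7. As versions: v8.38 > v8.7 (minor version 38 > 7).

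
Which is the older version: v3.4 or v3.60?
v3.4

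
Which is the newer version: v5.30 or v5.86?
v5.86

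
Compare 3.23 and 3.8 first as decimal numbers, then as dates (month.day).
As decimals: 3.23 < 3.8. As dates: 3/23 is later than 3/8 (day 23 > day 8).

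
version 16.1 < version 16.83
True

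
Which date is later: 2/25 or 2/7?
2/25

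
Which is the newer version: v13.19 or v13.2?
v13.19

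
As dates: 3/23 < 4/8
True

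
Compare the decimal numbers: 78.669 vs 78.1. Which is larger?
78.669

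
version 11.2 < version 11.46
True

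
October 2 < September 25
False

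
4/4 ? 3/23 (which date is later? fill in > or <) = >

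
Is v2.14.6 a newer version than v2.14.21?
No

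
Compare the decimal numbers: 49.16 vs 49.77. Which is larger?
49.77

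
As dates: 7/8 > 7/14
False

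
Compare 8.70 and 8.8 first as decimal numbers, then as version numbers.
As decimals: 8.70 < 8.8. As versions: v8.70 > v8.8 (minor version 70 > 8).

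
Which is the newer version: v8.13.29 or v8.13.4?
v8.13.29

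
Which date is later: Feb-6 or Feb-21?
Feb-21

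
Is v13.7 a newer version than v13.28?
No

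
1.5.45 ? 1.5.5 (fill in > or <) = >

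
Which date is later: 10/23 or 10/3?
10/23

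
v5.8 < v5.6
False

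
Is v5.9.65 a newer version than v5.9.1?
Yes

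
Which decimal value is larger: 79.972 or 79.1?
79.972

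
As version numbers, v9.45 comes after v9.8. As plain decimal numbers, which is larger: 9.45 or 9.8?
9.8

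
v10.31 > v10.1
True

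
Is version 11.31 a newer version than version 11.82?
No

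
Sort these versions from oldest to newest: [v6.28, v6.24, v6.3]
[v6.3, v6.24, v6.28]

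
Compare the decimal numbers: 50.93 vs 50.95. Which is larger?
50.95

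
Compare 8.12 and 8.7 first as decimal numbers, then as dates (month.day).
As decimals: 8.12 < 8.7. As dates: 8/12 is later than 8/7 (day 12 > day 7).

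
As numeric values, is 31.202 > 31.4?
False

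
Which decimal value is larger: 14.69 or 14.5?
14.69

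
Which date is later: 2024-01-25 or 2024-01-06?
2024-01-25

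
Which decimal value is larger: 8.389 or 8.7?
8.7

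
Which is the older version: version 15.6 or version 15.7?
version 15.6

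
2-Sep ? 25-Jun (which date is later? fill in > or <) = >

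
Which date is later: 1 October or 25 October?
25 October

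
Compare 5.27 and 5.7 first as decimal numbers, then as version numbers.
As decimals: 5.27 < 5.7. As versions: v5.27 > v5.7 (minor version 27 > 7).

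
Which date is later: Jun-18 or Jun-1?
Jun-18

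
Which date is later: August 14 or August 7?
August 14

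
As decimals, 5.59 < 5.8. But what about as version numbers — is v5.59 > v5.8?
True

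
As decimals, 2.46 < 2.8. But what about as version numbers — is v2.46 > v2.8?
True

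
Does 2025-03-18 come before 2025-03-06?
No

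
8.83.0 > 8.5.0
True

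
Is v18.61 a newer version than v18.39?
Yes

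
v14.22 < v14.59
True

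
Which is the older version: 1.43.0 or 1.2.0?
1.2.0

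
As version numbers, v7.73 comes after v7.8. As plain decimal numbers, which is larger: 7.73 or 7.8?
7.8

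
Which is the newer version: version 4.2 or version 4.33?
version 4.33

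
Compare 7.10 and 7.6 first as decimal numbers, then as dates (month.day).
As decimals: 7.10 < 7.6. As dates: 7/10 is later than 7/6 (day 10 > day 6).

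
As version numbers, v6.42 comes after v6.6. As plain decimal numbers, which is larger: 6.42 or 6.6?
6.6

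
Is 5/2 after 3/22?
Yes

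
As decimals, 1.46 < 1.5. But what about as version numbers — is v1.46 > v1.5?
True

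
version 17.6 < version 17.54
True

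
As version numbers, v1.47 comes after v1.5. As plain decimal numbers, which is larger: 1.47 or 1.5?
1.5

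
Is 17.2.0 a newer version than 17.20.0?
No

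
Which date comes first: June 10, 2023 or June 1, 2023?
June 1, 2023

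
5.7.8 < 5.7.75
True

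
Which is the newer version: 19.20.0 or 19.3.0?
19.20.0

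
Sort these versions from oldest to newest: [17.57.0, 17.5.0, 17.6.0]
[17.5.0, 17.6.0, 17.57.0]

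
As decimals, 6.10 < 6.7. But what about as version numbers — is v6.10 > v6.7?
True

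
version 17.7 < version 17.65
True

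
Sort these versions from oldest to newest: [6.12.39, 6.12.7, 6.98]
[6.12.7, 6.12.39, 6.98]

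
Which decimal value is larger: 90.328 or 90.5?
90.5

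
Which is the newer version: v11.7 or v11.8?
v11.8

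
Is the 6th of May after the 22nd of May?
No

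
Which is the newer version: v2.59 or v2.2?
v2.59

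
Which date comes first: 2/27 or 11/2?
2/27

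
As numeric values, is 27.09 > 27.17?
False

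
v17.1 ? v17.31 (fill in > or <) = <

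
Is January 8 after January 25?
No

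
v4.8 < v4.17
True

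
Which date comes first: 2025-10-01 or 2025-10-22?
2025-10-01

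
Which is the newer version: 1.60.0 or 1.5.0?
1.60.0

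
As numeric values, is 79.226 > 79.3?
False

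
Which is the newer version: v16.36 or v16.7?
v16.36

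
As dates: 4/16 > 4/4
True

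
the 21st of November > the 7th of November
True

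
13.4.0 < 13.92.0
True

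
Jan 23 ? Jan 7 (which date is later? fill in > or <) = >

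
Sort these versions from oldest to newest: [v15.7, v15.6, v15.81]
[v15.6, v15.7, v15.81]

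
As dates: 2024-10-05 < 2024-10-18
True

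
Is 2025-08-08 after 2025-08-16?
No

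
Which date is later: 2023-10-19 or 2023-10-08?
2023-10-19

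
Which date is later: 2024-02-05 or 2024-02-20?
2024-02-20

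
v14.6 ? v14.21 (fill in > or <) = <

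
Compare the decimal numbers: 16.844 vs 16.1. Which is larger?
16.844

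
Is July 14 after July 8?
Yes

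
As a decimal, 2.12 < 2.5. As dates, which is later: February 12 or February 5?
February 12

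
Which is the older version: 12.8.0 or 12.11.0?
12.8.0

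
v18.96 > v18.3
True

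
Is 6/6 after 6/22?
No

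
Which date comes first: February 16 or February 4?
February 4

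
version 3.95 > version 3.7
True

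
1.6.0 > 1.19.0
False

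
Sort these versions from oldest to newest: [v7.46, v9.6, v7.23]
[v7.23, v7.46, v9.6]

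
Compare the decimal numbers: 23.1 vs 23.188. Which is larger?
23.188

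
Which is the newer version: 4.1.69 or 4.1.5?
4.1.69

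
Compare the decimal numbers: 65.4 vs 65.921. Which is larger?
65.921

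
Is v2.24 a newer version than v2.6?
Yes. Version numbers are compared segment by segment as integers, not as decimals: minor version 24 > 6, so v2.24 > v2.6 (even though the decimal 2.24 < 2.6).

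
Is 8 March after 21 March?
No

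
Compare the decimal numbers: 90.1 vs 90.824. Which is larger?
90.824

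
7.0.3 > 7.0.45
False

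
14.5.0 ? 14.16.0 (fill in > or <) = <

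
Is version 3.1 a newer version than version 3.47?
No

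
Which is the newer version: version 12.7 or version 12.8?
version 12.8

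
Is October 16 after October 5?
Yes. Day 16 comes after day 5 in October — this is a date comparison, not a decimal one (the decimal 10.16 would be smaller than 10.5).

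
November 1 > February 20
True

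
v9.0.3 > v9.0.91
False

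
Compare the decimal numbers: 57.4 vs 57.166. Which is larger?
57.4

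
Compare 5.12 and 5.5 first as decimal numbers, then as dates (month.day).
As decimals: 5.12 < 5.5. As dates: 5/12 is later than 5/5 (day 12 > day 5).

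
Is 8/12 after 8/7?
Yes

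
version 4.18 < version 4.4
False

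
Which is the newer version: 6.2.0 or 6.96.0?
6.96.0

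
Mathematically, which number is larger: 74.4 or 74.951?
74.951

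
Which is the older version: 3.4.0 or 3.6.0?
3.4.0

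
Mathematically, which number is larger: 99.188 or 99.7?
99.7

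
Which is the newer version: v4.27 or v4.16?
v4.27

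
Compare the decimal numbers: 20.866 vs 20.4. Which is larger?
20.866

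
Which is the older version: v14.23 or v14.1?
v14.1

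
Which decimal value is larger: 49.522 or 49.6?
49.6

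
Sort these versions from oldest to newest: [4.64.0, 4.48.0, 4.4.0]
[4.4.0, 4.48.0, 4.64.0]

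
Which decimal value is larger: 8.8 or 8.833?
8.833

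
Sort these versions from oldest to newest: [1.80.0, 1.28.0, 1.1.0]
[1.1.0, 1.28.0, 1.80.0]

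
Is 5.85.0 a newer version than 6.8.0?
No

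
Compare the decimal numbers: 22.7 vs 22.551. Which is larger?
22.7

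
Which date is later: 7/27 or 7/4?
7/27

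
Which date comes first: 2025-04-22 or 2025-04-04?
2025-04-04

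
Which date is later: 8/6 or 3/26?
8/6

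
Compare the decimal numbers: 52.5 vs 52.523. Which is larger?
52.523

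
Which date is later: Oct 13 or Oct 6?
Oct 13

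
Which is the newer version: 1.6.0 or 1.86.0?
1.86.0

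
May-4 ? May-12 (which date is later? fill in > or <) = <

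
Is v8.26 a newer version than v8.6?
Yes. Version numbers are compared segment by segment as integers, not as decimals: minor version 26 > 6, so v8.26 > v8.6 (even though the decimal 8.26 < 8.6).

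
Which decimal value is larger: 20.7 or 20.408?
20.7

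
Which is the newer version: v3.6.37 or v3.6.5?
v3.6.37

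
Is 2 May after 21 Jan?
Yes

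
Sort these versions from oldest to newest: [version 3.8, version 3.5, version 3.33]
[version 3.5, version 3.8, version 3.33]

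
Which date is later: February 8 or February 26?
February 26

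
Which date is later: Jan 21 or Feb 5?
Feb 5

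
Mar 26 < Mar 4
False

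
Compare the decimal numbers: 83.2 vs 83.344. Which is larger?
83.344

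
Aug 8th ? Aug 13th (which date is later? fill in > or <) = <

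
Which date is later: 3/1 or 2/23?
3/1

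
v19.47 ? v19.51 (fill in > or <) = <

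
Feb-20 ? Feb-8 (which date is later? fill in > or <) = >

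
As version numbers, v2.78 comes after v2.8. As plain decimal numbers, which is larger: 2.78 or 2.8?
2.8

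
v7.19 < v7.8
False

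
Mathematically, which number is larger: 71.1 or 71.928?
71.928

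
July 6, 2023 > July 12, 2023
False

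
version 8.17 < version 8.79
True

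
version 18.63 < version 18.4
False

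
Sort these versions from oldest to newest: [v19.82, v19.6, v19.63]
[v19.6, v19.63, v19.82]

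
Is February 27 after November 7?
No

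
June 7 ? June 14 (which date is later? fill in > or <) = <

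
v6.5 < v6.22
True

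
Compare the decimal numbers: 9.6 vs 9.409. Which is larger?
9.6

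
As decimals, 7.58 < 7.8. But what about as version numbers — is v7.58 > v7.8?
True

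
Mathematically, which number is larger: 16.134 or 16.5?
16.5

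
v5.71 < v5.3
False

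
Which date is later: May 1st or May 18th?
May 18th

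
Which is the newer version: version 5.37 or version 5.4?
version 5.37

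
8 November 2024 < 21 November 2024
True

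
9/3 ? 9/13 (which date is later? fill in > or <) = <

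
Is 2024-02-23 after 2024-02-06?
Yes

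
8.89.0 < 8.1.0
False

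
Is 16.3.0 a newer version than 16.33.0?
No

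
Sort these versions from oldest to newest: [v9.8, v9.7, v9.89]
[v9.7, v9.8, v9.89]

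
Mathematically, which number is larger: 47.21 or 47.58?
47.58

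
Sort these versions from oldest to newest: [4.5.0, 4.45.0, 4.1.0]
[4.1.0, 4.5.0, 4.45.0]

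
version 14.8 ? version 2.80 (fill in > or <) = >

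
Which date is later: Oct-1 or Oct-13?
Oct-13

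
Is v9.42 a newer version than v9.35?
Yes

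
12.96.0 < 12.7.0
False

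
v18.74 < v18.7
False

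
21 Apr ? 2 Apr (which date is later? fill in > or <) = >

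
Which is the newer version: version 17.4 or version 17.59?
version 17.59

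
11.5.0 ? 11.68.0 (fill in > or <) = <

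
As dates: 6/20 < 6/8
False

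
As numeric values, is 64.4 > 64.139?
True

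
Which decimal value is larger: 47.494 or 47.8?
47.8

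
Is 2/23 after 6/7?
No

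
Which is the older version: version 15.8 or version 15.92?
version 15.8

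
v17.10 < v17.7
False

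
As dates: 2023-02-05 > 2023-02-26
False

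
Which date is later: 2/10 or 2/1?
2/10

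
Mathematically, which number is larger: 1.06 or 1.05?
1.06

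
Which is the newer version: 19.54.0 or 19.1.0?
19.54.0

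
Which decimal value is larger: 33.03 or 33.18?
33.18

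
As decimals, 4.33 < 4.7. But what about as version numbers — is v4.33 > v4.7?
True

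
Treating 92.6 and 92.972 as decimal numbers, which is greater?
92.972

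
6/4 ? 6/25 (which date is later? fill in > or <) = <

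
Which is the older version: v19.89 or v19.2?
v19.2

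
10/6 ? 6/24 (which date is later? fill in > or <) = >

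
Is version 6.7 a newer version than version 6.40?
No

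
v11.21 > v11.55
False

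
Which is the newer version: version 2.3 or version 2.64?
version 2.64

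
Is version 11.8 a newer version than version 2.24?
Yes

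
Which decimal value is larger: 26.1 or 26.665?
26.665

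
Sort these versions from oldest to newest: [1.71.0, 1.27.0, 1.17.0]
[1.17.0, 1.27.0, 1.71.0]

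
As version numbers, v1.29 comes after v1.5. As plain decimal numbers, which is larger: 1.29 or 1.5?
1.5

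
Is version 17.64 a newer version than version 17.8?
Yes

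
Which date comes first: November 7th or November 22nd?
November 7th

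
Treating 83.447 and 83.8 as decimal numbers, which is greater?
83.8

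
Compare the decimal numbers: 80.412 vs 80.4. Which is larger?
80.412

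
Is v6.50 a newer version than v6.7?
Yes. Version numbers are compared segment by segment as integers, not as decimals: minor version 50 > 7, so v6.50 > v6.7 (even though the decimal 6.50 < 6.7).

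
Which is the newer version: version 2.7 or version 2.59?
version 2.59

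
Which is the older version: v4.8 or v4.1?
v4.1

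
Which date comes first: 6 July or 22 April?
22 April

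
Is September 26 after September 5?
Yes. Day 26 comes after day 5 in September — this is a date comparison, not a decimal one (the decimal 9.26 would be smaller than 9.5).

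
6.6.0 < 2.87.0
False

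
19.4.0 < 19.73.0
True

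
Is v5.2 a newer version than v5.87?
No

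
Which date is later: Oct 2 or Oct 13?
Oct 13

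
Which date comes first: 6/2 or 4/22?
4/22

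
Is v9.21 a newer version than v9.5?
Yes. Version numbers are compared segment by segment as integers, not as decimals: minor version 21 > 5, so v9.21 > v9.5 (even though the decimal 9.21 < 9.5).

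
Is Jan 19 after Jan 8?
Yes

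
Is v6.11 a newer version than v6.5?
Yes. Version numbers are compared segment by segment as integers, not as decimals: minor version 11 > 5, so v6.11 > v6.5 (even though the decimal 6.11 < 6.5).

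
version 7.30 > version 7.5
True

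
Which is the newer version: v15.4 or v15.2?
v15.4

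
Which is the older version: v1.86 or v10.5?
v1.86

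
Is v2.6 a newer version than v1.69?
Yes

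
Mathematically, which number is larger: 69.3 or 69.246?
69.3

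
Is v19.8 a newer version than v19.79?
No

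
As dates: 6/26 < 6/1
False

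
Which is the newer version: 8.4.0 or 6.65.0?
8.4.0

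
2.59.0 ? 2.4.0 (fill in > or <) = >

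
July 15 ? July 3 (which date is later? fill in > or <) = >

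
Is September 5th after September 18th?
No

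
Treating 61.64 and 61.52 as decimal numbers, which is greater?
61.64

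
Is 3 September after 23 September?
No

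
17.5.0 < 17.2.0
False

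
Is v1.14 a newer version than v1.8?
Yes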